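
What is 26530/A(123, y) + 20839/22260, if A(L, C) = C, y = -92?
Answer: -21022879/73140 ≈ -287.43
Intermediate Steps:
26530/A(123, y) + 20839/22260 = 26530/(-92) + 20839/22260 = 26530*(-1/92) + 20839*(1/22260) = -13265/46 + 2977/3180 = -21022879/73140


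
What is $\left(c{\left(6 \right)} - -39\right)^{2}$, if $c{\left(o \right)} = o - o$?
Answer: $1521$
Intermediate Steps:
$c{\left(o \right)} = 0$
$\left(c{\left(6 \right)} - -39\right)^{2} = \left(0 - -39\right)^{2} = \left(0 + 39\right)^{2} = 39^{2} = 1521$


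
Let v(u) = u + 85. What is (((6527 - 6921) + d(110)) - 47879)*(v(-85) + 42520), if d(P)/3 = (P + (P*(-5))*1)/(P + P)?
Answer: -2052823080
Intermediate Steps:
d(P) = -6 (d(P) = 3*((P + (P*(-5))*1)/(P + P)) = 3*((P - 5*P*1)/((2*P))) = 3*((P - 5*P)*(1/(2*P))) = 3*((-4*P)*(1/(2*P))) = 3*(-2) = -6)
v(u) = 85 + u
(((6527 - 6921) + d(110)) - 47879)*(v(-85) + 42520) = (((6527 - 6921) - 6) - 47879)*((85 - 85) + 42520) = ((-394 - 6) - 47879)*(0 + 42520) = (-400 - 47879)*42520 = -48279*42520 = -2052823080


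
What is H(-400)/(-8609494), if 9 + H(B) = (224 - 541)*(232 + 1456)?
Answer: 535105/8609494 ≈ 0.062153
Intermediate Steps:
H(B) = -535105 (H(B) = -9 + (224 - 541)*(232 + 1456) = -9 - 317*1688 = -9 - 535096 = -535105)
H(-400)/(-8609494) = -535105/(-8609494) = -535105*(-1/8609494) = 535105/8609494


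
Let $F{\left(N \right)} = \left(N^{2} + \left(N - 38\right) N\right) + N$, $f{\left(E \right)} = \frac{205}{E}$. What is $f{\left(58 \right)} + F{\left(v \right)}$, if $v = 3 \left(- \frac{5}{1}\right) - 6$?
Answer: $\frac{96427}{58} \approx 1662.5$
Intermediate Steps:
$v = -21$ ($v = 3 \left(\left(-5\right) 1\right) - 6 = 3 \left(-5\right) - 6 = -15 - 6 = -21$)
$F{\left(N \right)} = N + N^{2} + N \left(-38 + N\right)$ ($F{\left(N \right)} = \left(N^{2} + \left(-38 + N\right) N\right) + N = \left(N^{2} + N \left(-38 + N\right)\right) + N = N + N^{2} + N \left(-38 + N\right)$)
$f{\left(58 \right)} + F{\left(v \right)} = \frac{205}{58} - 21 \left(-37 + 2 \left(-21\right)\right) = 205 \cdot \frac{1}{58} - 21 \left(-37 - 42\right) = \frac{205}{58} - -1659 = \frac{205}{58} + 1659 = \frac{96427}{58}$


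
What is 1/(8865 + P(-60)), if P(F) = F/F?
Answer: 1/8866 ≈ 0.00011279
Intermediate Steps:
P(F) = 1
1/(8865 + P(-60)) = 1/(8865 + 1) = 1/8866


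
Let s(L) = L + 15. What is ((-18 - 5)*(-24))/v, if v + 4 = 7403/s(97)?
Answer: 61824/6955 ≈ 8.8891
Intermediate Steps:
s(L) = 15 + L
v = 6955/112 (v = -4 + 7403/(15 + 97) = -4 + 7403/112 = 6955/112 ≈ 62.098)
((-18 - 5)*(-24))/v = ((-18 - 5)*(-24))/(6955/112) = -23*(-24)*(112/6955) = 552*(112/6955) = 61824/6955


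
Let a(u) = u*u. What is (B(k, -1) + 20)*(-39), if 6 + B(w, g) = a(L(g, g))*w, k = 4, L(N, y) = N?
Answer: -702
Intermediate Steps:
a(u) = u²
B(w, g) = -6 + w*g² (B(w, g) = -6 + g²*w = -6 + w*g²)
(B(k, -1) + 20)*(-39) = ((-6 + 4*(-1)²) + 20)*(-39) = ((-6 + 4*1) + 20)*(-39) = ((-6 + 4) + 20)*(-39) = (-2 + 20)*(-39) = 18*(-39) = -702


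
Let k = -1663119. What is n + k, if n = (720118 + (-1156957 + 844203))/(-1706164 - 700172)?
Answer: -4018095913/2416 ≈ -1.6631e+6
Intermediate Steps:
n = -409/2416 (n = (720118 - 312754)/(-2406336) = 407364*(-1/2406336) = -409/2416 ≈ -0.16929)
n + k = -409/2416 - 1663119 = -4018095913/2416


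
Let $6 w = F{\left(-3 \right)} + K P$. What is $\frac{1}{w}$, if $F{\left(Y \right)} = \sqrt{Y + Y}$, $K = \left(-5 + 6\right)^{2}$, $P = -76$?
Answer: $- \frac{228}{2891} - \frac{3 i \sqrt{6}}{2891} \approx -0.078865 - 0.0025418 i$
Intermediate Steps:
$K = 1$ ($K = 1^{2} = 1$)
$F{\left(Y \right)} = \sqrt{2} \sqrt{Y}$ ($F{\left(Y \right)} = \sqrt{2 Y} = \sqrt{2} \sqrt{Y}$)
$w = - \frac{38}{3} + \frac{i \sqrt{6}}{6}$ ($w = \frac{\sqrt{2} \sqrt{-3} + 1 \left(-76\right)}{6} = \frac{\sqrt{2} i \sqrt{3} - 76}{6} = \frac{i \sqrt{6} - 76}{6} = \frac{-76 + i \sqrt{6}}{6} = - \frac{38}{3} + \frac{i \sqrt{6}}{6} \approx -12.667 + 0.40825 i$)
$\frac{1}{w} = \frac{1}{- \frac{38}{3} + \frac{i \sqrt{6}}{6}}$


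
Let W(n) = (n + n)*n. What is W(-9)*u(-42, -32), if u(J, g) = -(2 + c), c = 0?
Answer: -324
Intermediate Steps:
u(J, g) = -2 (u(J, g) = -(2 + 0) = -1*2 = -2)
W(n) = 2*n² (W(n) = (2*n)*n = 2*n²)
W(-9)*u(-42, -32) = (2*(-9)²)*(-2) = (2*81)*(-2) = 162*(-2) = -324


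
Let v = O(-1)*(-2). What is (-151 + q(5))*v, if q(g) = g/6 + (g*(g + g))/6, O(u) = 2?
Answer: 1702/3 ≈ 567.33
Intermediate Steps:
v = -4 (v = 2*(-2) = -4)
q(g) = g**2/3 + g/6 (q(g) = g*(1/6) + (g*(2*g))*(1/6) = g/6 + (2*g**2)*(1/6) = g/6 + g**2/3 = g**2/3 + g/6)
(-151 + q(5))*v = (-151 + (1/6)*5*(1 + 2*5))*(-4) = (-151 + (1/6)*5*(1 + 10))*(-4) = (-151 + (1/6)*5*11)*(-4) = (-151 + 55/6)*(-4) = -851/6*(-4) = 1702/3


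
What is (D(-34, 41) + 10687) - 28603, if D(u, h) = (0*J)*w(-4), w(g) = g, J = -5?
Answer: -17916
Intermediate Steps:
D(u, h) = 0 (D(u, h) = (0*(-5))*(-4) = 0*(-4) = 0)
(D(-34, 41) + 10687) - 28603 = (0 + 10687) - 28603 = 10687 - 28603 = -17916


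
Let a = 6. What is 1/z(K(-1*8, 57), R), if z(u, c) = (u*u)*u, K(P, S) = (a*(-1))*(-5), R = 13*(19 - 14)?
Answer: 1/27000 ≈ 3.7037e-5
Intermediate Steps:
R = 65 (R = 13*5 = 65)
K(P, S) = 30 (K(P, S) = (6*(-1))*(-5) = -6*(-5) = 30)
z(u, c) = u³ (z(u, c) = u²*u = u³)
1/z(K(-1*8, 57), R) = 1/(30³) = 1/27000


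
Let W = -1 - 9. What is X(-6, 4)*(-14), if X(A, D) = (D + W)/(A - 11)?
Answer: -84/17 ≈ -4.9412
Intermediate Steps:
W = -10
X(A, D) = (-10 + D)/(-11 + A) (X(A, D) = (D - 10)/(A - 11) = (-10 + D)/(-11 + A))
X(-6, 4)*(-14) = ((-10 + 4)/(-11 - 6))*(-14) = (-6/(-17))*(-14) = -1/17*(-6)*(-14) = (6/17)*(-14) = -84/17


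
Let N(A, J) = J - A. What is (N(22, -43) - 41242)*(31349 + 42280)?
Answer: -3041393103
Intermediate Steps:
(N(22, -43) - 41242)*(31349 + 42280) = ((-43 - 1*22) - 41242)*(31349 + 42280) = ((-43 - 22) - 41242)*73629 = (-65 - 41242)*73629 = -41307*73629 = -3041393103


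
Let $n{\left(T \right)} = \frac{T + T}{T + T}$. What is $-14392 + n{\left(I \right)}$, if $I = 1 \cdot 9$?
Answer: $-14391$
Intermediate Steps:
$I = 9$
$n{\left(T \right)} = 1$ ($n{\left(T \right)} = \frac{2 T}{2 T} = 2 T \frac{1}{2 T} = 1$)
$-14392 + n{\left(I \right)} = -14392 + 1 = -14391$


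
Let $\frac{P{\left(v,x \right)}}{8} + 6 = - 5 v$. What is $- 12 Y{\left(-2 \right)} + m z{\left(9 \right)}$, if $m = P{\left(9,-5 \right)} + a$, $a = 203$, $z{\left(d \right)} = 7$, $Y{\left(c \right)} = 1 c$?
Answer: $-1411$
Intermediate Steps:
$Y{\left(c \right)} = c$
$P{\left(v,x \right)} = -48 - 40 v$ ($P{\left(v,x \right)} = -48 + 8 \left(- 5 v\right) = -48 - 40 v$)
$m = -205$ ($m = \left(-48 - 360\right) + 203 = -408 + 203 = -205$)
$- 12 Y{\left(-2 \right)} + m z{\left(9 \right)} = \left(-12\right) \left(-2\right) - 1435 = 24 - 1435 = -1411$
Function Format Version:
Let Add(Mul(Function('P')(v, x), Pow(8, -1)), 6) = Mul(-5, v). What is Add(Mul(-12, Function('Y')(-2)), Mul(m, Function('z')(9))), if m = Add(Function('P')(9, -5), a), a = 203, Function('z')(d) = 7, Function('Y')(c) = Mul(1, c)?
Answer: -1411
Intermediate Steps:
Function('Y')(c) = c
Function('P')(v, x) = Add(-48, Mul(-40, v)) (Function('P')(v, x) = Add(-48, Mul(8, Mul(-5, v))) = Add(-48, Mul(-40, v)))
m = -205 (m = Add(Add(-48, Mul(-40, 9)), 203) = Add(Add(-48, -360), 203) = Add(-408, 203) = -205)
Add(Mul(-12, Function('Y')(-2)), Mul(m, Function('z')(9))) = Add(Mul(-12, -2), Mul(-205, 7)) = Add(24, -1435) = -1411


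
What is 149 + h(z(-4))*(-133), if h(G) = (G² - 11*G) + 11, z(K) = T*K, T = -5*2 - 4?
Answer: -336474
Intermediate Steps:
T = -14 (T = -10 - 4 = -14)
z(K) = -14*K
h(G) = 11 + G² - 11*G
149 + h(z(-4))*(-133) = 149 + (11 + (-14*(-4))² - (-154)*(-4))*(-133) = 149 + (11 + 56² - 11*56)*(-133) = 149 + (11 + 3136 - 616)*(-133) = 149 + 2531*(-133) = 149 - 336623 = -336474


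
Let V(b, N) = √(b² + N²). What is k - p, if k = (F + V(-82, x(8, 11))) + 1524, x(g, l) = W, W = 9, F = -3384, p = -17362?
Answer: 15502 + √6805 ≈ 15585.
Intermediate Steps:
x(g, l) = 9
V(b, N) = √(N² + b²)
k = -1860 + √6805 (k = (-3384 + √(9² + (-82)²)) + 1524 = (-3384 + √(81 + 6724)) + 1524 = (-3384 + √6805) + 1524 = -1860 + √6805 ≈ -1777.5)
k - p = (-1860 + √6805) - 1*(-17362) = (-1860 + √6805) + 17362 = 15502 + √6805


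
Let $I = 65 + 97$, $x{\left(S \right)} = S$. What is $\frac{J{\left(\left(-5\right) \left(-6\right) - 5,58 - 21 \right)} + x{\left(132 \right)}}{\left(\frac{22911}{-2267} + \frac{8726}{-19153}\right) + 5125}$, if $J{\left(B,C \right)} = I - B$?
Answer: $\frac{11679939919}{222068140150} \approx 0.052596$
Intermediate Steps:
$I = 162$
$J{\left(B,C \right)} = 162 - B$
$\frac{J{\left(\left(-5\right) \left(-6\right) - 5,58 - 21 \right)} + x{\left(132 \right)}}{\left(\frac{22911}{-2267} + \frac{8726}{-19153}\right) + 5125} = \frac{\left(162 - \left(\left(-5\right) \left(-6\right) - 5\right)\right) + 132}{\left(\frac{22911}{-2267} + \frac{8726}{-19153}\right) + 5125} = \frac{\left(162 - \left(30 - 5\right)\right) + 132}{\left(22911 \left(- \frac{1}{2267}\right) + 8726 \left(- \frac{1}{19153}\right)\right) + 5125} = \frac{\left(162 - 25\right) + 132}{\left(- \frac{22911}{2267} - \frac{8726}{19153}\right) + 5125} = \frac{\left(162 - 25\right) + 132}{- \frac{458596225}{43419851} + 5125} = \frac{137 + 132}{\frac{222068140150}{43419851}} = 269 \cdot \frac{43419851}{222068140150} = \frac{11679939919}{222068140150}$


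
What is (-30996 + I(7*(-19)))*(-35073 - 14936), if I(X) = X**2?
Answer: 665469763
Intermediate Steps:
(-30996 + I(7*(-19)))*(-35073 - 14936) = (-30996 + (7*(-19))**2)*(-35073 - 14936) = (-30996 + (-133)**2)*(-50009) = (-30996 + 17689)*(-50009) = -13307*(-50009) = 665469763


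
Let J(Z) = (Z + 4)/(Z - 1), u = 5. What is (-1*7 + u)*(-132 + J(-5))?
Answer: 791/3 ≈ 263.67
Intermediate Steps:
J(Z) = (4 + Z)/(-1 + Z)
(-1*7 + u)*(-132 + J(-5)) = (-1*7 + 5)*(-132 + (4 - 5)/(-1 - 5)) = (-7 + 5)*(-132 - 1/(-6)) = -2*(-132 - ⅙*(-1)) = -2*(-132 + ⅙) = -2*(-791/6) = 791/3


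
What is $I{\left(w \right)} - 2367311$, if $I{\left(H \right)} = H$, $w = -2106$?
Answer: $-2369417$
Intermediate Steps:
$I{\left(w \right)} - 2367311 = -2106 - 2367311 = -2369417$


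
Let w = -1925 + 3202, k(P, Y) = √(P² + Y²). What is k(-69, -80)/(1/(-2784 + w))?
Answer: -1507*√11161 ≈ -1.5921e+5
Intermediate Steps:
w = 1277
k(-69, -80)/(1/(-2784 + w)) = √((-69)² + (-80)²)/(1/(-2784 + 1277)) = √(4761 + 6400)/(1/(-1507)) = √11161/(-1/1507) = √11161*(-1507) = -1507*√11161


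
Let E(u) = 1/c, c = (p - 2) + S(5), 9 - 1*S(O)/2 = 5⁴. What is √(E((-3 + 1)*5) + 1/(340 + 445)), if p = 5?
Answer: 2*√107088915/964765 ≈ 0.021453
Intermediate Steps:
S(O) = -1232 (S(O) = 18 - 2*5⁴ = 18 - 2*625 = 18 - 1250 = -1232)
c = -1229 (c = (5 - 2) - 1232 = 3 - 1232 = -1229)
E(u) = -1/1229 (E(u) = 1/(-1229) = -1/1229)
√(E((-3 + 1)*5) + 1/(340 + 445)) = √(-1/1229 + 1/(340 + 445)) = √(-1/1229 + 1/785) = √(444/964765) = 2*√107088915/964765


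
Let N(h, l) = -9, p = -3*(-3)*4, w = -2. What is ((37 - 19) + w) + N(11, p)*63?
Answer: -551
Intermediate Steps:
p = 36 (p = 9*4 = 36)
((37 - 19) + w) + N(11, p)*63 = ((37 - 19) - 2) - 9*63 = (18 - 2) - 567 = 16 - 567 = -551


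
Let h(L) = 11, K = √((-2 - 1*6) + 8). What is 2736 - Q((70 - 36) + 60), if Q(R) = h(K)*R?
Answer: 1702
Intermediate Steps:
K = 0 (K = √((-2 - 6) + 8) = √(-8 + 8) = √0 = 0)
Q(R) = 11*R
2736 - Q((70 - 36) + 60) = 2736 - 11*((70 - 36) + 60) = 2736 - 11*(34 + 60) = 2736 - 11*94 = 2736 - 1*1034 = 2736 - 1034 = 1702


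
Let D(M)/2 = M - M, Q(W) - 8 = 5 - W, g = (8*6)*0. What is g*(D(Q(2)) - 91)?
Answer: 0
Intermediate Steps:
g = 0 (g = 48*0 = 0)
Q(W) = 13 - W (Q(W) = 8 + (5 - W) = 13 - W)
D(M) = 0 (D(M) = 2*(M - M) = 2*0 = 0)
g*(D(Q(2)) - 91) = 0*(0 - 91) = 0*(-91) = 0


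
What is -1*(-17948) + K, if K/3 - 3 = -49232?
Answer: -129739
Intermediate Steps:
K = -147687 (K = 9 + 3*(-49232) = 9 - 147696 = -147687)
-1*(-17948) + K = -1*(-17948) - 147687 = 17948 - 147687 = -129739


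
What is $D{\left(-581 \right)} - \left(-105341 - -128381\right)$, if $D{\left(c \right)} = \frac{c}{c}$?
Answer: $-23039$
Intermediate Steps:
$D{\left(c \right)} = 1$
$D{\left(-581 \right)} - \left(-105341 - -128381\right) = 1 - \left(-105341 - -128381\right) = 1 - \left(-105341 + 128381\right) = 1 - 23040 = -23039$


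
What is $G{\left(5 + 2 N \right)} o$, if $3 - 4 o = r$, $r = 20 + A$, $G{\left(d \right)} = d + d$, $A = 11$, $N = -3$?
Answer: $14$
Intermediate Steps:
$G{\left(d \right)} = 2 d$
$r = 31$ ($r = 20 + 11 = 31$)
$o = -7$ ($o = \frac{3}{4} - \frac{31}{4} = -7$)
$G{\left(5 + 2 N \right)} o = 2 \left(5 + 2 \left(-3\right)\right) \left(-7\right) = 2 \left(5 - 6\right) \left(-7\right) = 2 \left(-1\right) \left(-7\right) = \left(-2\right) \left(-7\right) = 14$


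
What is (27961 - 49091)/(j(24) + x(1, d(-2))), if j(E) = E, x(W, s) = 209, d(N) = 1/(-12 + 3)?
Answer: -21130/233 ≈ -90.687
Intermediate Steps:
d(N) = -1/9 (d(N) = 1/(-9) = -1/9)
(27961 - 49091)/(j(24) + x(1, d(-2))) = (27961 - 49091)/(24 + 209) = -21130/233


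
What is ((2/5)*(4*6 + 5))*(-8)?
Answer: -464/5 ≈ -92.800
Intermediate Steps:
((2/5)*(4*6 + 5))*(-8) = ((2*(⅕))*(24 + 5))*(-8) = ((⅖)*29)*(-8) = (58/5)*(-8) = -464/5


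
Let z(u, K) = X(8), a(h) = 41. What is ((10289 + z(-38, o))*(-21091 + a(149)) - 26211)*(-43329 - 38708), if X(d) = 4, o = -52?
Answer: 17776914274857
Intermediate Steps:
z(u, K) = 4
((10289 + z(-38, o))*(-21091 + a(149)) - 26211)*(-43329 - 38708) = ((10289 + 4)*(-21091 + 41) - 26211)*(-43329 - 38708) = (10293*(-21050) - 26211)*(-82037) = (-216667650 - 26211)*(-82037) = -216693861*(-82037) = 17776914274857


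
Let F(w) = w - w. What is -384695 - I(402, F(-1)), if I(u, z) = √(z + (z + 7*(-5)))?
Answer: -384695 - I*√35 ≈ -3.847e+5 - 5.9161*I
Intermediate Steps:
F(w) = 0
I(u, z) = √(-35 + 2*z) (I(u, z) = √(z + (z - 35)) = √(z + (-35 + z)) = √(-35 + 2*z))
-384695 - I(402, F(-1)) = -384695 - √(-35 + 2*0) = -384695 - √(-35 + 0) = -384695 - √(-35) = -384695 - I*√35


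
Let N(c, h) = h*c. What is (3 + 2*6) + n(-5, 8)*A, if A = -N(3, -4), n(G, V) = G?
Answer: -45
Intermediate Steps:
N(c, h) = c*h
A = 12 (A = -3*(-4) = -1*(-12) = 12)
(3 + 2*6) + n(-5, 8)*A = (3 + 2*6) - 5*12 = (3 + 12) - 60 = 15 - 60 = -45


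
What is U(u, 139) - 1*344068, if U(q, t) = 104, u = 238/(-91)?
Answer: -343964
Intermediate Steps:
u = -34/13 (u = 238*(-1/91) = -34/13 ≈ -2.6154)
U(u, 139) - 1*344068 = 104 - 1*344068 = 104 - 344068 = -343964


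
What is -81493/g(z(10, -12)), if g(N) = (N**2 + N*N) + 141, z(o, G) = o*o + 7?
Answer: -81493/23039 ≈ -3.5372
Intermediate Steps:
z(o, G) = 7 + o**2 (z(o, G) = o**2 + 7 = 7 + o**2)
g(N) = 141 + 2*N**2 (g(N) = (N**2 + N**2) + 141 = 2*N**2 + 141 = 141 + 2*N**2)
-81493/g(z(10, -12)) = -81493/(141 + 2*(7 + 10**2)**2) = -81493/(141 + 2*(7 + 100)**2) = -81493/(141 + 2*107**2) = -81493/(141 + 2*11449) = -81493/(141 + 22898) = -81493/23039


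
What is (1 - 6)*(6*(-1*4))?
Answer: 120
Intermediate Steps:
(1 - 6)*(6*(-1*4)) = -30*(-4) = -5*(-24) = 120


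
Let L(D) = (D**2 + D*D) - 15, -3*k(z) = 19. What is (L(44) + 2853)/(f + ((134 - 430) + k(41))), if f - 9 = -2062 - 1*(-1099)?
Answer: -20130/3769 ≈ -5.3409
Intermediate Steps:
k(z) = -19/3 (k(z) = -1/3*19 = -19/3)
f = -954 (f = 9 + (-2062 - 1*(-1099)) = 9 + (-2062 + 1099) = 9 - 963 = -954)
L(D) = -15 + 2*D**2 (L(D) = (D**2 + D**2) - 15 = 2*D**2 - 15 = -15 + 2*D**2)
(L(44) + 2853)/(f + ((134 - 430) + k(41))) = ((-15 + 2*44**2) + 2853)/(-954 + ((134 - 430) - 19/3)) = ((-15 + 2*1936) + 2853)/(-954 + (-296 - 19/3)) = ((-15 + 3872) + 2853)/(-954 - 907/3) = (3857 + 2853)/(-3769/3) = 6710*(-3/3769) = -20130/3769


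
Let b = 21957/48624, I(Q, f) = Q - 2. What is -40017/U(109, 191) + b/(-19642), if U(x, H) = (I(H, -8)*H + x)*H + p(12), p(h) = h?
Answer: -3197582454793/550419486504160 ≈ -0.0058094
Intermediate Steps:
I(Q, f) = -2 + Q
b = 7319/16208 (b = 21957*(1/48624) = 7319/16208 ≈ 0.45157)
U(x, H) = 12 + H*(x + H*(-2 + H)) (U(x, H) = ((-2 + H)*H + x)*H + 12 = (H*(-2 + H) + x)*H + 12 = (x + H*(-2 + H))*H + 12 = H*(x + H*(-2 + H)) + 12 = 12 + H*(x + H*(-2 + H)))
-40017/U(109, 191) + b/(-19642) = -40017/(12 + 191*109 + 191**2*(-2 + 191)) + (7319/16208)/(-19642) = -40017/(12 + 20819 + 36481*189) + (7319/16208)*(-1/19642) = -40017/(12 + 20819 + 6894909) - 7319/318357536 = -40017/6915740 - 7319/318357536 = -3197582454793/550419486504160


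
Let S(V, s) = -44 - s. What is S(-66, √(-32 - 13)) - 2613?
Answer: -2657 - 3*I*√5 ≈ -2657.0 - 6.7082*I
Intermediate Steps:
S(-66, √(-32 - 13)) - 2613 = (-44 - √(-32 - 13)) - 2613 = (-44 - √(-45)) - 2613 = (-44 - 3*I*√5) - 2613 = -2657 - 3*I*√5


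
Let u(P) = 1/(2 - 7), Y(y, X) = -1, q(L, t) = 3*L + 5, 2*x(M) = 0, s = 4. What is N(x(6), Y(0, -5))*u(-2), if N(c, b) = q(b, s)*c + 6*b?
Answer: 6/5 ≈ 1.2000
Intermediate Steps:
x(M) = 0 (x(M) = (½)*0 = 0)
q(L, t) = 5 + 3*L
u(P) = -⅕ (u(P) = 1/(-5) = -⅕)
N(c, b) = 6*b + c*(5 + 3*b) (N(c, b) = (5 + 3*b)*c + 6*b = c*(5 + 3*b) + 6*b = 6*b + c*(5 + 3*b))
N(x(6), Y(0, -5))*u(-2) = (6*(-1) + 0*(5 + 3*(-1)))*(-⅕) = (-6 + 0*(5 - 3))*(-⅕) = (-6 + 0*2)*(-⅕) = (-6 + 0)*(-⅕) = -6*(-⅕) = 6/5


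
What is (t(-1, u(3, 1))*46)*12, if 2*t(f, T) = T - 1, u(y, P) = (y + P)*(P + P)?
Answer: 1932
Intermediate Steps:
u(y, P) = 2*P*(P + y) (u(y, P) = (P + y)*(2*P) = 2*P*(P + y))
t(f, T) = -1/2 + T/2 (t(f, T) = (T - 1)/2 = (-1 + T)/2 = -1/2 + T/2)
(t(-1, u(3, 1))*46)*12 = ((-1/2 + (2*1*(1 + 3))/2)*46)*12 = ((-1/2 + (2*1*4)/2)*46)*12 = ((-1/2 + (1/2)*8)*46)*12 = ((-1/2 + 4)*46)*12 = ((7/2)*46)*12 = 161*12 = 1932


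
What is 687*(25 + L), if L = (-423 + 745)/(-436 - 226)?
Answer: 5574318/331 ≈ 16841.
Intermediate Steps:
L = -161/331 (L = 322/(-662) = 322*(-1/662) = -161/331 ≈ -0.48640)
687*(25 + L) = 687*(25 - 161/331) = 687*(8114/331) = 5574318/331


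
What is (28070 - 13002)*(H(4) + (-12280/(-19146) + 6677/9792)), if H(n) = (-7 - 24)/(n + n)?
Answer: -300350583379/7811568 ≈ -38449.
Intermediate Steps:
H(n) = -31/(2*n) (H(n) = -31*1/(2*n) = -31/(2*n))
(28070 - 13002)*(H(4) + (-12280/(-19146) + 6677/9792)) = (28070 - 13002)*(-31/2/4 + (-12280/(-19146) + 6677/9792)) = 15068*(-31/2*¼ + (-12280*(-1/19146) + 6677*(1/9792))) = 15068*(-31/8 + (6140/9573 + 6677/9792)) = 15068*(-31/8 + 41347267/31246272) = 15068*(-79732037/31246272) = -300350583379/7811568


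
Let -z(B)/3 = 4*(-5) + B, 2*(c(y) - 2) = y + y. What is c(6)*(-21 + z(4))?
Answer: 216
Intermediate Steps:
c(y) = 2 + y (c(y) = 2 + (y + y)/2 = 2 + (2*y)/2 = 2 + y)
z(B) = 60 - 3*B (z(B) = -3*(4*(-5) + B) = -3*(-20 + B) = 60 - 3*B)
c(6)*(-21 + z(4)) = (2 + 6)*(-21 + (60 - 3*4)) = 8*(-21 + (60 - 12)) = 8*(-21 + 48) = 8*27 = 216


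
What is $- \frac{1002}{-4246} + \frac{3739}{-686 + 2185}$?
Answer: $\frac{8688896}{3182377} \approx 2.7303$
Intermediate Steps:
$- \frac{1002}{-4246} + \frac{3739}{-686 + 2185} = \left(-1002\right) \left(- \frac{1}{4246}\right) + \frac{3739}{1499} = \frac{501}{2123} + 3739 \cdot \frac{1}{1499} = \frac{501}{2123} + \frac{3739}{1499} = \frac{8688896}{3182377}$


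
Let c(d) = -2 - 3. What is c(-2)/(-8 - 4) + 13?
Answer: 161/12 ≈ 13.417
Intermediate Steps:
c(d) = -5
c(-2)/(-8 - 4) + 13 = -5/(-8 - 4) + 13 = -5/(-12) + 13 = -1/12*(-5) + 13 = 5/12 + 13 = 161/12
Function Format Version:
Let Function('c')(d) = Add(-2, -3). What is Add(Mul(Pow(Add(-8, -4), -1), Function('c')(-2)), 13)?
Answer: Rational(161, 12) ≈ 13.417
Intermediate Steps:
Function('c')(d) = -5
Add(Mul(Pow(Add(-8, -4), -1), Function('c')(-2)), 13) = Add(Mul(Pow(Add(-8, -4), -1), -5), 13) = Add(Mul(Pow(-12, -1), -5), 13) = Add(Mul(Rational(-1, 12), -5), 13) = Add(Rational(5, 12), 13) = Rational(161, 12)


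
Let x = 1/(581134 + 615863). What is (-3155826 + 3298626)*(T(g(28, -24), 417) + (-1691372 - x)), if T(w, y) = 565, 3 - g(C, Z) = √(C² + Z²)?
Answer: -96337207153208000/398999 ≈ -2.4145e+11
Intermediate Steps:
g(C, Z) = 3 - √(C² + Z²)
x = 1/1196997 ≈ 8.3542e-7
(-3155826 + 3298626)*(T(g(28, -24), 417) + (-1691372 - x)) = (-3155826 + 3298626)*(565 + (-1691372 - 1*1/1196997)) = 142800*(565 + (-1691372 - 1/1196997)) = 142800*(565 - 2024567209885/1196997) = 142800*(-2023890906580/1196997) = -96337207153208000/398999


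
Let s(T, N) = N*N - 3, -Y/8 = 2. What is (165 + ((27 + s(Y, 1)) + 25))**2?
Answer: 46225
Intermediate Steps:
Y = -16 (Y = -8*2 = -16)
s(T, N) = -3 + N**2 (s(T, N) = N**2 - 3 = -3 + N**2)
(165 + ((27 + s(Y, 1)) + 25))**2 = (165 + ((27 + (-3 + 1**2)) + 25))**2 = (165 + ((27 + (-3 + 1)) + 25))**2 = (165 + ((27 - 2) + 25))**2 = (165 + (25 + 25))**2 = (165 + 50)**2 = 215**2 = 46225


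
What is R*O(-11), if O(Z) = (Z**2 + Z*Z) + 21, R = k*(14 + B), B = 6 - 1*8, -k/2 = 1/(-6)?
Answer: 1052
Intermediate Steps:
k = 1/3 (k = -2/(-6) = -2*(-1/6) = 1/3 ≈ 0.33333)
B = -2 (B = 6 - 8 = -2)
R = 4 (R = (14 - 2)/3 = (1/3)*12 = 4)
O(Z) = 21 + 2*Z**2 (O(Z) = (Z**2 + Z**2) + 21 = 2*Z**2 + 21 = 21 + 2*Z**2)
R*O(-11) = 4*(21 + 2*(-11)**2) = 4*(21 + 2*121) = 4*(21 + 242) = 4*263 = 1052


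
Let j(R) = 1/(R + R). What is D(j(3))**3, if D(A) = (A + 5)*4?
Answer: 238328/27 ≈ 8827.0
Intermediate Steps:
j(R) = 1/(2*R)
D(A) = 20 + 4*A (D(A) = (5 + A)*4 = 20 + 4*A)
D(j(3))**3 = (20 + 4*((1/2)/3))**3 = (20 + 4*((1/2)*(1/3)))**3 = (20 + 4*(1/6))**3 = (20 + 2/3)**3 = (62/3)**3 = 238328/27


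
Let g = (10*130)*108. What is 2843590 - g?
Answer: 2703190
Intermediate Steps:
g = 140400 (g = 1300*108 = 140400)
2843590 - g = 2843590 - 1*140400 = 2843590 - 140400 = 2703190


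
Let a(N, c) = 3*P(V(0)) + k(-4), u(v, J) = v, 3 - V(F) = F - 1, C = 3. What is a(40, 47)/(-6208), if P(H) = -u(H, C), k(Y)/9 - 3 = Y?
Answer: 21/6208 ≈ 0.0033827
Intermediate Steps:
V(F) = 4 - F (V(F) = 3 - (F - 1) = 3 - (-1 + F) = 3 + (1 - F) = 4 - F)
k(Y) = 27 + 9*Y
P(H) = -H
a(N, c) = -21 (a(N, c) = 3*(-(4 - 1*0)) + (27 + 9*(-4)) = 3*(-(4 + 0)) + (27 - 36) = 3*(-1*4) - 9 = 3*(-4) - 9 = -12 - 9 = -21)
a(40, 47)/(-6208) = -21/(-6208) = -21*(-1/6208) = 21/6208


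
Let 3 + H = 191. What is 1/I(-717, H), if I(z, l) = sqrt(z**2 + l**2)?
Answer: sqrt(549433)/549433 ≈ 0.0013491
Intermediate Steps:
H = 188 (H = -3 + 191 = 188)
I(z, l) = sqrt(l**2 + z**2)
1/I(-717, H) = 1/(sqrt(188**2 + (-717)**2)) = 1/(sqrt(35344 + 514089)) = 1/(sqrt(549433)) = sqrt(549433)/549433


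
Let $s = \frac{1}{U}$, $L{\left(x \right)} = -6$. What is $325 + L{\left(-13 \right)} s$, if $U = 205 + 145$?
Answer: $\frac{56872}{175} \approx 324.98$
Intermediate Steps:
$U = 350$
$s = \frac{1}{350} \approx 0.0028571$
$325 + L{\left(-13 \right)} s = 325 - \frac{3}{175} = \frac{56872}{175}$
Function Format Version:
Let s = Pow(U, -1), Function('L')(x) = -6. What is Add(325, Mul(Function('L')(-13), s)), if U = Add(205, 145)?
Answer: Rational(56872, 175) ≈ 324.98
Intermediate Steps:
U = 350
s = Rational(1, 350) (s = Pow(350, -1) = Rational(1, 350) ≈ 0.0028571)
Add(325, Mul(Function('L')(-13), s)) = Add(325, Mul(-6, Rational(1, 350))) = Add(325, Rational(-3, 175)) = Rational(56872, 175)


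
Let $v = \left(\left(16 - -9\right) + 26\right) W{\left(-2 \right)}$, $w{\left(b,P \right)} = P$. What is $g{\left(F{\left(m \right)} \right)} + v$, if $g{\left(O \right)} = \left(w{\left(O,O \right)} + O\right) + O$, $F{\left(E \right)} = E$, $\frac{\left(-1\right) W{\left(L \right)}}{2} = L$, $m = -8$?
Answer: $180$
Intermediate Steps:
$W{\left(L \right)} = - 2 L$
$g{\left(O \right)} = 3 O$ ($g{\left(O \right)} = \left(O + O\right) + O = 2 O + O = 3 O$)
$v = 204$ ($v = \left(\left(16 - -9\right) + 26\right) \left(\left(-2\right) \left(-2\right)\right) = \left(\left(16 + 9\right) + 26\right) 4 = \left(25 + 26\right) 4 = 51 \cdot 4 = 204$)
$g{\left(F{\left(m \right)} \right)} + v = 3 \left(-8\right) + 204 = -24 + 204 = 180$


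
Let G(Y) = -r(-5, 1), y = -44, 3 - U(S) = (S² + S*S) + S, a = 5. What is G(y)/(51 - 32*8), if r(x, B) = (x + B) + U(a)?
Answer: -56/205 ≈ -0.27317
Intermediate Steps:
U(S) = 3 - S - 2*S² (U(S) = 3 - ((S² + S*S) + S) = 3 - ((S² + S²) + S) = 3 - (2*S² + S) = 3 - (S + 2*S²) = 3 + (-S - 2*S²) = 3 - S - 2*S²)
r(x, B) = -52 + B + x (r(x, B) = (x + B) + (3 - 1*5 - 2*5²) = (B + x) + (3 - 5 - 2*25) = (B + x) + (3 - 5 - 50) = (B + x) - 52 = -52 + B + x)
G(Y) = 56 (G(Y) = -(-52 + 1 - 5) = -1*(-56) = 56)
G(y)/(51 - 32*8) = 56/(51 - 32*8) = 56/(51 - 256) = 56/(-205) = 56*(-1/205) = -56/205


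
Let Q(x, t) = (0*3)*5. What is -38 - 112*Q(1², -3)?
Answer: -38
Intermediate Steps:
Q(x, t) = 0 (Q(x, t) = 0*5 = 0)
-38 - 112*Q(1², -3) = -38 - 112*0 = -38 + 0 = -38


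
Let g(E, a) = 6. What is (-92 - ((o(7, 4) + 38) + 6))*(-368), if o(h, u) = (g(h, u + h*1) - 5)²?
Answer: 50416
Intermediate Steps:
o(h, u) = 1 (o(h, u) = (6 - 5)² = 1² = 1)
(-92 - ((o(7, 4) + 38) + 6))*(-368) = (-92 - ((1 + 38) + 6))*(-368) = (-92 - (39 + 6))*(-368) = (-92 - 1*45)*(-368) = (-92 - 45)*(-368) = -137*(-368) = 50416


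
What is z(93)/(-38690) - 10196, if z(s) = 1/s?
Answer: -36686941321/3598170 ≈ -10196.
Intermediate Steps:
z(93)/(-38690) - 10196 = 1/(93*(-38690)) - 10196 = (1/93)*(-1/38690) - 10196 = -1/3598170 - 10196 = -36686941321/3598170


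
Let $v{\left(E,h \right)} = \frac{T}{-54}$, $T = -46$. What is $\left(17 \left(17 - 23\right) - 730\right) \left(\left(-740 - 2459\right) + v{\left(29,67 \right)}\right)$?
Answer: $\frac{71843200}{27} \approx 2.6609 \cdot 10^{6}$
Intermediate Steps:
$v{\left(E,h \right)} = \frac{23}{27}$ ($v{\left(E,h \right)} = - \frac{46}{-54} = \left(-46\right) \left(- \frac{1}{54}\right) = \frac{23}{27}$)
$\left(17 \left(17 - 23\right) - 730\right) \left(\left(-740 - 2459\right) + v{\left(29,67 \right)}\right) = \left(17 \left(17 - 23\right) - 730\right) \left(\left(-740 - 2459\right) + \frac{23}{27}\right) = \left(17 \left(-6\right) - 730\right) \left(-3199 + \frac{23}{27}\right) = \left(-102 - 730\right) \left(- \frac{86350}{27}\right) = \left(-832\right) \left(- \frac{86350}{27}\right) = \frac{71843200}{27}$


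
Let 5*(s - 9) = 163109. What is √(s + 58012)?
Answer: √2266070/5 ≈ 301.07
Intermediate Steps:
s = 163154/5 (s = 9 + (⅕)*163109 = 9 + 163109/5 = 163154/5 ≈ 32631.)
√(s + 58012) = √(163154/5 + 58012) = √(453214/5) = √2266070/5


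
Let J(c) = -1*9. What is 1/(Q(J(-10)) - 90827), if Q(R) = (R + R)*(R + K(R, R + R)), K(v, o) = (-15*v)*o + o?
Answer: -1/46601 ≈ -2.1459e-5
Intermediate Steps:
K(v, o) = o - 15*o*v (K(v, o) = -15*o*v + o = o - 15*o*v)
J(c) = -9
Q(R) = 2*R*(R + 2*R*(1 - 15*R)) (Q(R) = (R + R)*(R + (R + R)*(1 - 15*R)) = (2*R)*(R + (2*R)*(1 - 15*R)) = (2*R)*(R + 2*R*(1 - 15*R)) = 2*R*(R + 2*R*(1 - 15*R)))
1/(Q(J(-10)) - 90827) = 1/((-9)²*(6 - 60*(-9)) - 90827) = 1/(81*(6 + 540) - 90827) = 1/(81*546 - 90827) = 1/(44226 - 90827) = 1/(-46601) = -1/46601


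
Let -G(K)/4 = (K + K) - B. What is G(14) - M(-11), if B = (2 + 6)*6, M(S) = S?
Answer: 91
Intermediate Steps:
B = 48 (B = 8*6 = 48)
G(K) = 192 - 8*K (G(K) = -4*((K + K) - 1*48) = -4*(2*K - 48) = -4*(-48 + 2*K) = 192 - 8*K)
G(14) - M(-11) = (192 - 8*14) - 1*(-11) = (192 - 112) + 11 = 80 + 11 = 91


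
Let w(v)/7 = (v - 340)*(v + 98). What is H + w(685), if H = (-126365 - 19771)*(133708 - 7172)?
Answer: -18489573951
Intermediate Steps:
w(v) = 7*(-340 + v)*(98 + v) (w(v) = 7*((v - 340)*(v + 98)) = 7*((-340 + v)*(98 + v)) = 7*(-340 + v)*(98 + v))
H = -18491464896 (H = -146136*126536 = -18491464896)
H + w(685) = -18491464896 + (-233240 - 1694*685 + 7*685²) = -18491464896 + (-233240 - 1160390 + 7*469225) = -18491464896 + (-233240 - 1160390 + 3284575) = -18491464896 + 1890945 = -18489573951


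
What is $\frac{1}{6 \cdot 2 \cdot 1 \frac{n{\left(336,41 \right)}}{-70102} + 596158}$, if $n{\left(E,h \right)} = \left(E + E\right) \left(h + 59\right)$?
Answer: $\frac{35051}{20895530858} \approx 1.6774 \cdot 10^{-6}$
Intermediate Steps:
$n{\left(E,h \right)} = 2 E \left(59 + h\right)$
$\frac{1}{6 \cdot 2 \cdot 1 \frac{n{\left(336,41 \right)}}{-70102} + 596158} = \frac{1}{6 \cdot 2 \cdot 1 \frac{2 \cdot 336 \left(59 + 41\right)}{-70102} + 596158} = \frac{1}{12 \cdot 1 \cdot 2 \cdot 336 \cdot 100 \left(- \frac{1}{70102}\right) + 596158} = \frac{1}{12 \cdot 67200 \left(- \frac{1}{70102}\right) + 596158} = \frac{1}{12 \left(- \frac{33600}{35051}\right) + 596158} = \frac{1}{- \frac{403200}{35051} + 596158} = \frac{1}{\frac{20895530858}{35051}} = \frac{35051}{20895530858}$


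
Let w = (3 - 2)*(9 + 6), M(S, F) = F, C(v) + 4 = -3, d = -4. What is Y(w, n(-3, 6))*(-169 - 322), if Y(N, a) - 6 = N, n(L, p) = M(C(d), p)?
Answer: -10311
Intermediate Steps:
C(v) = -7 (C(v) = -4 - 3 = -7)
n(L, p) = p
w = 15 (w = 1*15 = 15)
Y(N, a) = 6 + N
Y(w, n(-3, 6))*(-169 - 322) = (6 + 15)*(-169 - 322) = 21*(-491) = -10311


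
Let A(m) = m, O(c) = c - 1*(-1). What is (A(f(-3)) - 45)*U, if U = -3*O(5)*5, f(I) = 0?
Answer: 4050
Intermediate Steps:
O(c) = 1 + c (O(c) = c + 1 = 1 + c)
U = -90 (U = -3*(1 + 5)*5 = -3*6*5 = -18*5 = -90)
(A(f(-3)) - 45)*U = (0 - 45)*(-90) = -45*(-90) = 4050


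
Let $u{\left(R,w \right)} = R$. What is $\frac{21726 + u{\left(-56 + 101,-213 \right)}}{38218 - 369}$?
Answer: $\frac{21771}{37849} \approx 0.57521$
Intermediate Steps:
$\frac{21726 + u{\left(-56 + 101,-213 \right)}}{38218 - 369} = \frac{21726 + \left(-56 + 101\right)}{38218 - 369} = \frac{21726 + 45}{37849} = 21771 \cdot \frac{1}{37849} = \frac{21771}{37849}$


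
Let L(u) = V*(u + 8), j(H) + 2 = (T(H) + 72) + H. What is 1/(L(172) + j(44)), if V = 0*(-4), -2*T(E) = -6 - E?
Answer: 1/139 ≈ 0.0071942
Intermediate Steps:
T(E) = 3 + E/2 (T(E) = -(-6 - E)/2 = 3 + E/2)
V = 0
j(H) = 73 + 3*H/2 (j(H) = -2 + (((3 + H/2) + 72) + H) = -2 + ((75 + H/2) + H) = -2 + (75 + 3*H/2) = 73 + 3*H/2)
L(u) = 0 (L(u) = 0*(u + 8) = 0*(8 + u) = 0)
1/(L(172) + j(44)) = 1/(0 + (73 + (3/2)*44)) = 1/(0 + (73 + 66)) = 1/(0 + 139) = 1/139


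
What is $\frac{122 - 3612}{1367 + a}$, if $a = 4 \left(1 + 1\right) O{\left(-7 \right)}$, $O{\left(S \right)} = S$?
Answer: $- \frac{3490}{1311} \approx -2.6621$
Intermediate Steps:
$a = -56$ ($a = 4 \left(1 + 1\right) \left(-7\right) = 4 \cdot 2 \left(-7\right) = 8 \left(-7\right) = -56$)
$\frac{122 - 3612}{1367 + a} = \frac{122 - 3612}{1367 - 56} = - \frac{3490}{1311}$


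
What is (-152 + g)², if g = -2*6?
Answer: 26896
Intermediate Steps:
g = -12
(-152 + g)² = (-152 - 12)² = (-164)² = 26896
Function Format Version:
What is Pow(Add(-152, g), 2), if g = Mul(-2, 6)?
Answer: 26896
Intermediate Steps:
g = -12
Pow(Add(-152, g), 2) = Pow(Add(-152, -12), 2) = Pow(-164, 2) = 26896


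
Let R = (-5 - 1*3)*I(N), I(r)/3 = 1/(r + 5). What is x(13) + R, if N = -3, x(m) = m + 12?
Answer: 13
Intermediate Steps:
x(m) = 12 + m
I(r) = 3/(5 + r) (I(r) = 3/(r + 5) = 3/(5 + r))
R = -12 (R = (-5 - 1*3)*(3/(5 - 3)) = (-5 - 3)*(3/2) = -24/2 = -8*3/2 = -12)
x(13) + R = (12 + 13) - 12 = 25 - 12 = 13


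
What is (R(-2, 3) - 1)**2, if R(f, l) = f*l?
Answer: 49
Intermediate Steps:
(R(-2, 3) - 1)**2 = (-2*3 - 1)**2 = (-6 - 1)**2 = (-7)**2 = 49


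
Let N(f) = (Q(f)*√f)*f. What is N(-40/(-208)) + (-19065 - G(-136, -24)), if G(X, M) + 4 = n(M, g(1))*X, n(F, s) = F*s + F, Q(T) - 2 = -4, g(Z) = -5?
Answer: -6005 - 5*√130/338 ≈ -6005.2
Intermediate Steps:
Q(T) = -2 (Q(T) = 2 - 4 = -2)
n(F, s) = F + F*s
G(X, M) = -4 - 4*M*X (G(X, M) = -4 + (M*(1 - 5))*X = -4 + (M*(-4))*X = -4 + (-4*M)*X = -4 - 4*M*X)
N(f) = -2*f^(3/2) (N(f) = (-2*√f)*f = -2*f^(3/2))
N(-40/(-208)) + (-19065 - G(-136, -24)) = -2*80*√10*(-1/(-208))^(3/2) + (-19065 - (-4 - 4*(-24)*(-136))) = -2*5*√130/676 + (-19065 - (-4 - 13056)) = -5*√130/338 + (-19065 - 1*(-13060)) = -5*√130/338 + (-19065 + 13060) = -5*√130/338 - 6005 = -6005 - 5*√130/338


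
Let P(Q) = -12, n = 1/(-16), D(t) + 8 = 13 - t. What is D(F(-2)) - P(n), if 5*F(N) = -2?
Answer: 87/5 ≈ 17.400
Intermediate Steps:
F(N) = -2/5 (F(N) = (1/5)*(-2) = -2/5)
D(t) = 5 - t (D(t) = -8 + (13 - t) = 5 - t)
n = -1/16 ≈ -0.062500
D(F(-2)) - P(n) = (5 - 1*(-2/5)) - 1*(-12) = (5 + 2/5) + 12 = 27/5 + 12 = 87/5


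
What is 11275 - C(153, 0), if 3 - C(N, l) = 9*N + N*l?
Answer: 12649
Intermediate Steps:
C(N, l) = 3 - 9*N - N*l (C(N, l) = 3 - (9*N + N*l) = 3 + (-9*N - N*l) = 3 - 9*N - N*l)
11275 - C(153, 0) = 11275 - (3 - 9*153 - 1*153*0) = 11275 - (3 - 1377 + 0) = 11275 - 1*(-1374) = 11275 + 1374 = 12649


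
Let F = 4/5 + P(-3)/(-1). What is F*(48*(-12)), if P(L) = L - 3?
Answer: -19584/5 ≈ -3916.8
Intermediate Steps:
P(L) = -3 + L
F = 34/5 (F = 4/5 + (-3 - 3)/(-1) = 4*(1/5) - 6*(-1) = 4/5 + 6 = 34/5 ≈ 6.8000)
F*(48*(-12)) = 34*(48*(-12))/5 = (34/5)*(-576) = -19584/5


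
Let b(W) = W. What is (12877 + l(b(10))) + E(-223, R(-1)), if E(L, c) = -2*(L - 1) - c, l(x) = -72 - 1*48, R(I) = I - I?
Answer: 13205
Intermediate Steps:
R(I) = 0
l(x) = -120 (l(x) = -72 - 48 = -120)
E(L, c) = 2 - c - 2*L (E(L, c) = -2*(-1 + L) - c = (2 - 2*L) - c = 2 - c - 2*L)
(12877 + l(b(10))) + E(-223, R(-1)) = (12877 - 120) + (2 - 1*0 - 2*(-223)) = 12757 + (2 + 0 + 446) = 12757 + 448 = 13205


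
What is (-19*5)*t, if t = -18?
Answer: 1710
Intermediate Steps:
(-19*5)*t = -19*5*(-18) = -95*(-18) = 1710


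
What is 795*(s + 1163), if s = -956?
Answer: 164565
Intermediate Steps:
795*(s + 1163) = 795*(-956 + 1163) = 795*207 = 164565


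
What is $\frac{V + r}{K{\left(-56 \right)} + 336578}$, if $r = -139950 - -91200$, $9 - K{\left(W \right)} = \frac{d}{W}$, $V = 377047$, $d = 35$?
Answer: $\frac{2626376}{2692701} \approx 0.97537$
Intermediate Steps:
$K{\left(W \right)} = 9 - \frac{35}{W}$
$r = -48750$ ($r = -139950 + 91200 = -48750$)
$\frac{V + r}{K{\left(-56 \right)} + 336578} = \frac{377047 - 48750}{\left(9 - \frac{35}{-56}\right) + 336578} = \frac{328297}{\left(9 - - \frac{5}{8}\right) + 336578} = \frac{328297}{\left(9 + \frac{5}{8}\right) + 336578} = \frac{328297}{\frac{77}{8} + 336578} = \frac{328297}{\frac{2692701}{8}} = 328297 \cdot \frac{8}{2692701} = \frac{2626376}{2692701}$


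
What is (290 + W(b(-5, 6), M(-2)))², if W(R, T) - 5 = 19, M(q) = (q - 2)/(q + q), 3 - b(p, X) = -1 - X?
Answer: 98596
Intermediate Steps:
b(p, X) = 4 + X (b(p, X) = 3 - (-1 - X) = 3 + (1 + X) = 4 + X)
M(q) = (-2 + q)/(2*q) (M(q) = (-2 + q)/((2*q)) = (-2 + q)*(1/(2*q)) = (-2 + q)/(2*q))
W(R, T) = 24 (W(R, T) = 5 + 19 = 24)
(290 + W(b(-5, 6), M(-2)))² = (290 + 24)² = 314² = 98596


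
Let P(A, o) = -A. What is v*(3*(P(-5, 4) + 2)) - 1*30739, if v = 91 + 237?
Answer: -23851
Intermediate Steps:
v = 328
v*(3*(P(-5, 4) + 2)) - 1*30739 = 328*(3*(-1*(-5) + 2)) - 1*30739 = 328*(3*(5 + 2)) - 30739 = 328*(3*7) - 30739 = 328*21 - 30739 = 6888 - 30739 = -23851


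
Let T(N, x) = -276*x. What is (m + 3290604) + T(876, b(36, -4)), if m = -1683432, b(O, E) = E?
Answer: 1608276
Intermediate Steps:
(m + 3290604) + T(876, b(36, -4)) = (-1683432 + 3290604) - 276*(-4) = 1607172 + 1104 = 1608276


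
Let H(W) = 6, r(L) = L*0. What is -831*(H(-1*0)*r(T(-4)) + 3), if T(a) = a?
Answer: -2493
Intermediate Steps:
r(L) = 0
-831*(H(-1*0)*r(T(-4)) + 3) = -831*(6*0 + 3) = -831*(0 + 3) = -831*3 = -2493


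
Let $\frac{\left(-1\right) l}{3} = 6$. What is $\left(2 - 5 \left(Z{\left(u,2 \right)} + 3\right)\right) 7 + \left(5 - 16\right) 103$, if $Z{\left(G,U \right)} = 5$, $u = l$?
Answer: $-1399$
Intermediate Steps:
$l = -18$ ($l = \left(-3\right) 6 = -18$)
$u = -18$
$\left(2 - 5 \left(Z{\left(u,2 \right)} + 3\right)\right) 7 + \left(5 - 16\right) 103 = \left(2 - 5 \left(5 + 3\right)\right) 7 + \left(5 - 16\right) 103 = \left(2 - 40\right) 7 + \left(5 - 16\right) 103 = \left(2 - 40\right) 7 - 1133 = \left(-38\right) 7 - 1133 = -266 - 1133 = -1399$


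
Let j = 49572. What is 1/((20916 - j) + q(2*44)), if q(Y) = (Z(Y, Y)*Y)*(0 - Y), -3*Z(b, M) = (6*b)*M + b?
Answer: 3/360412720 ≈ 8.3238e-9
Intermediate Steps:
Z(b, M) = -b/3 - 2*M*b (Z(b, M) = -((6*b)*M + b)/3 = -(6*M*b + b)/3 = -(b + 6*M*b)/3 = -b/3 - 2*M*b)
q(Y) = Y³*(1 + 6*Y)/3 (q(Y) = ((-Y*(1 + 6*Y)/3)*Y)*(0 - Y) = (-Y²*(1 + 6*Y)/3)*(-Y) = Y³*(1 + 6*Y)/3)
1/((20916 - j) + q(2*44)) = 1/((20916 - 1*49572) + (2*44)³*(1 + 6*(2*44))/3) = 1/((20916 - 49572) + (⅓)*88³*(1 + 6*88)) = 1/(-28656 + (⅓)*681472*(1 + 528)) = 1/(-28656 + (⅓)*681472*529) = 1/(-28656 + 360498688/3) = 1/(360412720/3) = 3/360412720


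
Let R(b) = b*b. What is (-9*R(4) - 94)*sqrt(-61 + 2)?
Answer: -238*I*sqrt(59) ≈ -1828.1*I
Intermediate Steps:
R(b) = b**2
(-9*R(4) - 94)*sqrt(-61 + 2) = (-9*4**2 - 94)*sqrt(-61 + 2) = (-9*16 - 94)*sqrt(-59) = (-144 - 94)*(I*sqrt(59)) = -238*I*sqrt(59)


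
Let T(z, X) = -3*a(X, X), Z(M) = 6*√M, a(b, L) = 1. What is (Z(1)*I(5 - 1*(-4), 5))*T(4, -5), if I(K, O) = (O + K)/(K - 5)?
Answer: -63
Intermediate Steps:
T(z, X) = -3 (T(z, X) = -3*1 = -3)
I(K, O) = (K + O)/(-5 + K)
(Z(1)*I(5 - 1*(-4), 5))*T(4, -5) = ((6*√1)*(((5 - 1*(-4)) + 5)/(-5 + (5 - 1*(-4)))))*(-3) = ((6*1)*(((5 + 4) + 5)/(-5 + (5 + 4))))*(-3) = (6*((9 + 5)/(-5 + 9)))*(-3) = (6*(14/4))*(-3) = (6*((¼)*14))*(-3) = (6*(7/2))*(-3) = 21*(-3) = -63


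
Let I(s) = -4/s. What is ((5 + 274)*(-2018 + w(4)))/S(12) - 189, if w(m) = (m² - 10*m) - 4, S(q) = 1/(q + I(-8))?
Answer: -7135614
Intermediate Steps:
S(q) = 1/(½ + q) (S(q) = 1/(q - 4/(-8)) = 1/(q - 4*(-⅛)) = 1/(q + ½) = 1/(½ + q))
w(m) = -4 + m² - 10*m
((5 + 274)*(-2018 + w(4)))/S(12) - 189 = ((5 + 274)*(-2018 + (-4 + 4² - 10*4)))/((2/(1 + 2*12))) - 189 = (279*(-2018 + (-4 + 16 - 40)))/((2/(1 + 24))) - 189 = (279*(-2018 - 28))/((2/25)) - 189 = (279*(-2046))/((2*(1/25))) - 189 = -570834/2/25 - 189 = -570834*25/2 - 189 = -7135425 - 189 = -7135614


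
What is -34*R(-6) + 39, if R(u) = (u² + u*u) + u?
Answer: -2205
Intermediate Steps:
R(u) = u + 2*u² (R(u) = (u² + u²) + u = 2*u² + u = u + 2*u²)
-34*R(-6) + 39 = -(-204)*(1 + 2*(-6)) + 39 = -(-204)*(1 - 12) + 39 = -(-204)*(-11) + 39 = -34*66 + 39 = -2244 + 39 = -2205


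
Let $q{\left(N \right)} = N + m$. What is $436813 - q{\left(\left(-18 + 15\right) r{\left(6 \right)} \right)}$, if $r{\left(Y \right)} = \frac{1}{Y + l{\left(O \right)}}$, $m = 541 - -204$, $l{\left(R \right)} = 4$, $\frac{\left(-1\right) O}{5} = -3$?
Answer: $\frac{4360683}{10} \approx 4.3607 \cdot 10^{5}$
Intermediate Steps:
$O = 15$ ($O = \left(-5\right) \left(-3\right) = 15$)
$m = 745$ ($m = 541 + 204 = 745$)
$r{\left(Y \right)} = \frac{1}{4 + Y}$ ($r{\left(Y \right)} = \frac{1}{Y + 4} = \frac{1}{4 + Y}$)
$q{\left(N \right)} = 745 + N$ ($q{\left(N \right)} = N + 745 = 745 + N$)
$436813 - q{\left(\left(-18 + 15\right) r{\left(6 \right)} \right)} = 436813 - \left(745 + \frac{-18 + 15}{4 + 6}\right) = 436813 - \left(745 - \frac{3}{10}\right) = 436813 - \frac{7447}{10} = \frac{4360683}{10}$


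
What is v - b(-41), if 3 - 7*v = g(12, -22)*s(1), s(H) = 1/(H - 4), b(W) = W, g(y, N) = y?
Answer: 42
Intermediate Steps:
s(H) = 1/(-4 + H)
v = 1 (v = 3/7 - 12/(7*(-4 + 1)) = 3/7 - 12/(7*(-3)) = 3/7 - 12*(-1)/(7*3) = 3/7 - 1/7*(-4) = 3/7 + 4/7 = 1)
v - b(-41) = 1 - 1*(-41) = 1 + 41 = 42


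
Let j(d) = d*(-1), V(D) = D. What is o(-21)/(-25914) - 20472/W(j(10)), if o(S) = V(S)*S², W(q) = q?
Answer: 12633429/6170 ≈ 2047.6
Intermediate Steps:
j(d) = -d
o(S) = S³ (o(S) = S*S² = S³)
o(-21)/(-25914) - 20472/W(j(10)) = (-21)³/(-25914) - 20472/((-1*10)) = -9261*(-1/25914) - 20472/(-10) = 441/1234 - 20472*(-⅒) = 441/1234 + 10236/5 = 12633429/6170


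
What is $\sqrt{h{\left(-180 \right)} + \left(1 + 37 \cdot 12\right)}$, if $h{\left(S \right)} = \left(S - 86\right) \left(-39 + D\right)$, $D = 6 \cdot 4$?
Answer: $\sqrt{4435} \approx 66.596$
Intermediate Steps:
$D = 24$
$h{\left(S \right)} = 1290 - 15 S$ ($h{\left(S \right)} = \left(S - 86\right) \left(-39 + 24\right) = \left(-86 + S\right) \left(-15\right) = 1290 - 15 S$)
$\sqrt{h{\left(-180 \right)} + \left(1 + 37 \cdot 12\right)} = \sqrt{\left(1290 - -2700\right) + \left(1 + 37 \cdot 12\right)} = \sqrt{\left(1290 + 2700\right) + \left(1 + 444\right)} = \sqrt{3990 + 445} = \sqrt{4435}$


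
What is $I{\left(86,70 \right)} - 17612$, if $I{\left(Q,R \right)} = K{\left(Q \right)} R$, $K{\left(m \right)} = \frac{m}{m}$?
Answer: $-17542$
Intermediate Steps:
$K{\left(m \right)} = 1$
$I{\left(Q,R \right)} = R$ ($I{\left(Q,R \right)} = 1 R = R$)
$I{\left(86,70 \right)} - 17612 = 70 - 17612 = -17542$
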